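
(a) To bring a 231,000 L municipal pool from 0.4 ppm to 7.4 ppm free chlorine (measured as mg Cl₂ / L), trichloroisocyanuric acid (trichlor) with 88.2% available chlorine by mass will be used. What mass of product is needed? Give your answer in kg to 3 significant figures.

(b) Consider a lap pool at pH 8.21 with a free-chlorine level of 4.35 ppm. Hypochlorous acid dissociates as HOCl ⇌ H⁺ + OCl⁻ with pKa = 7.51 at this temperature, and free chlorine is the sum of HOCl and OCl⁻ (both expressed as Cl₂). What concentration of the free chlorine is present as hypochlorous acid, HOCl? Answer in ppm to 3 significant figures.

(a) Chlorine deficit: 7.4 − 0.4 = 7 ppm = 7 mg/L as Cl₂.
(a) Cl₂ equivalent needed: 7 mg/L × 231,000 L = 1,617,000 mg = 1617 g.
(a) Product at 88.2% available chlorine: 1617 / 0.882 = 1833 g.

(b) [OCl⁻]/[HOCl] = 10^(pH − pKa) = 10^(8.21 − 7.51) = 10^0.70 = 5.012.
(b) Fraction as HOCl = 1 / (1 + 5.012) = 0.1663.
(b) HOCl = 0.1663 × 4.35 ppm = 0.7236 ppm.

(a) 1.83 kg; (b) 0.724 ppm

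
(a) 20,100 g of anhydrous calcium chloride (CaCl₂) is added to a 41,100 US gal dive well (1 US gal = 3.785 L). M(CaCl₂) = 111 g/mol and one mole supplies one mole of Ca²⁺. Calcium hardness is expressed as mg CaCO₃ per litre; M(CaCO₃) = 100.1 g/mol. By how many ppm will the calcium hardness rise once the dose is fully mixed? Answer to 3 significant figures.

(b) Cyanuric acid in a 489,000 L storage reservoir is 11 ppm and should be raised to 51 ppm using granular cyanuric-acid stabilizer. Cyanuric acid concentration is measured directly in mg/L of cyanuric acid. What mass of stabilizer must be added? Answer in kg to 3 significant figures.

(a) 117 ppm; (b) 19.6 kg

(a) Volume: 41,100 US gal × 3.785 L/gal = 155,564 L.
(a) Moles of Ca²⁺: 20,100 g ÷ 111 g/mol = 181.1 mol.
(a) As CaCO₃: 181.1 mol × 100.1 g/mol = 18,130 g.
(a) Rise: 18,130 g / 155,564 L × 1000 = 116.5 mg/L.

(b) CYA to add: (51 − 11) = 40 mg/L × 489,000 L = 19,560 g cyanuric acid.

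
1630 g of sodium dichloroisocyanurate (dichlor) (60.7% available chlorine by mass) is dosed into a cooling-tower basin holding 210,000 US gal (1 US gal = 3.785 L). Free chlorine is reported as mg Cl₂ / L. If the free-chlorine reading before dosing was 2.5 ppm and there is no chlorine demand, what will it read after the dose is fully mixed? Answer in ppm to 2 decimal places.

3.74 ppm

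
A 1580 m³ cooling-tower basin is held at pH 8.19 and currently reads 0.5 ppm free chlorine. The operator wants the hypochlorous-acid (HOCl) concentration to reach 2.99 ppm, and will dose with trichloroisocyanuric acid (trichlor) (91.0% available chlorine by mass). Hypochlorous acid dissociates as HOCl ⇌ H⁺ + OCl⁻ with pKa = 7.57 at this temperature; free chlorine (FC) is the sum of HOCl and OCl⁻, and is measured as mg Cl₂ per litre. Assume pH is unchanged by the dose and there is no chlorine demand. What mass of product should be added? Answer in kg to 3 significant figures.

Volume: 1580 m³ = 1,580,000 L.
[OCl⁻]/[HOCl] = 10^(pH − pKa) = 10^(8.19 − 7.57) = 4.169; fraction as HOCl = 1/(1 + 4.169) = 0.1935.
Free chlorine required for 2.99 ppm HOCl: 2.99 / 0.1935 = 15.45 ppm.
FC to add: 15.45 − 0.5 = 14.95 mg/L as Cl₂.
Cl₂ equivalent: 14.95 mg/L × 1,580,000 L = 23,630 g.
Product at 91.0% available Cl: 23,630 / 0.91 = 25,960 g.

26.0 kg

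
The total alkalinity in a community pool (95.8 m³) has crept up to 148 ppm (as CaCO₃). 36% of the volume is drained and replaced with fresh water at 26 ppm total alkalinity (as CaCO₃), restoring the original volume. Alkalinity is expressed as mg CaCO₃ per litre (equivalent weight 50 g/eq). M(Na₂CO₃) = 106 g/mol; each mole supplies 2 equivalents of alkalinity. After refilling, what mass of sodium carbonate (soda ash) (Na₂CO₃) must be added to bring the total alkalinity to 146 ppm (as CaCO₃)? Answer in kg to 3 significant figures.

4.26 kg

Volume: 95.8 m³ = 95,800 L.
After draining 36% and refilling: 148 × 0.64 + 26 × 0.36 = 104.08 ppm.
Deficit to target: 146 − 104.08 = 41.92 mg/L.
As CaCO₃: 41.92 mg/L × 95,800 L = 4016 g; ÷ 50 g/eq ÷ 2 = 40.16 mol Na₂CO₃.
Mass: 40.16 × 106 = 4257 g.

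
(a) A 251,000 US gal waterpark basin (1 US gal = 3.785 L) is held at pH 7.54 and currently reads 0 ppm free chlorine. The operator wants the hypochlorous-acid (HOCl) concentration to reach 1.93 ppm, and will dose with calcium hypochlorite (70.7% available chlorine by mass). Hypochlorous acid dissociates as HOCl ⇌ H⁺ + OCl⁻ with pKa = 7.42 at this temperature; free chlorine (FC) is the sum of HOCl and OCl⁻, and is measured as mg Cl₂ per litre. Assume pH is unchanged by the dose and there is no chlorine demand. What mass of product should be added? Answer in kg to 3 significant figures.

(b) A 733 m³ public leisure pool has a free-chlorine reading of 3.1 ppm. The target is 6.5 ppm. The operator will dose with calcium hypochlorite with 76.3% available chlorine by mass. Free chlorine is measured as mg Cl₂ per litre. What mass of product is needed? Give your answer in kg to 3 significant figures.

(a) 6.01 kg; (b) 3.27 kg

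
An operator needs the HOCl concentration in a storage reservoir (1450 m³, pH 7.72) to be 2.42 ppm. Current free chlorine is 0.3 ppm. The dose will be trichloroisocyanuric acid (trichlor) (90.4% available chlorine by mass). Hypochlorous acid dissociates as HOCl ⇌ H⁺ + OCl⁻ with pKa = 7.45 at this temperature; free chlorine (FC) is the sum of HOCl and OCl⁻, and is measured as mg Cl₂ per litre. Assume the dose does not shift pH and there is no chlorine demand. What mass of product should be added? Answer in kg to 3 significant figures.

10.6 kg

Volume: 1450 m³ = 1,450,000 L.
[OCl⁻]/[HOCl] = 10^(pH − pKa) = 10^(7.72 − 7.45) = 1.862; fraction as HOCl = 1/(1 + 1.862) = 0.3494.
Free chlorine required for 2.42 ppm HOCl: 2.42 / 0.3494 = 6.926 ppm.
FC to add: 6.926 − 0.3 = 6.626 mg/L as Cl₂.
Cl₂ equivalent: 6.626 mg/L × 1,450,000 L = 9608 g.
Product at 90.4% available Cl: 9608 / 0.904 = 10,630 g.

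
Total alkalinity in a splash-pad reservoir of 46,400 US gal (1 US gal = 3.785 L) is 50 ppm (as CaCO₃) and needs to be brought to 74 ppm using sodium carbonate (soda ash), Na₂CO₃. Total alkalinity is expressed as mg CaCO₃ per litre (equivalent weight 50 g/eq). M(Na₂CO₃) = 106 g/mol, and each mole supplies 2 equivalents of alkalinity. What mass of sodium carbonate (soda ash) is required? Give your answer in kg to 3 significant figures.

4.47 kg

Volume: 46,400 US gal × 3.785 L/gal = 175,624 L.
Alkalinity to add: (74 − 50) = 24 mg/L as CaCO₃ × 175,624 L = 4215 g as CaCO₃.
Equivalents: 4215 g ÷ 50 g/eq = 84.3 eq.
Each mole of Na₂CO₃ supplies 2 eq, so 84.3 / 2 = 42.15 mol.
Mass: 42.15 mol × 106 g/mol = 4468 g.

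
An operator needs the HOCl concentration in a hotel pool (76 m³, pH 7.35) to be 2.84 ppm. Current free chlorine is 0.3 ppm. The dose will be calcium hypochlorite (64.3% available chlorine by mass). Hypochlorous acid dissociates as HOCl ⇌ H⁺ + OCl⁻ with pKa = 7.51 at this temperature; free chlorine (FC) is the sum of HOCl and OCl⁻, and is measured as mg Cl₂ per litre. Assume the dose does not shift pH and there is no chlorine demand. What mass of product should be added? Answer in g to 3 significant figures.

532 g

Volume: 76 m³ = 76,000 L.
[OCl⁻]/[HOCl] = 10^(pH − pKa) = 10^(7.35 − 7.51) = 0.6918; fraction as HOCl = 1/(1 + 0.6918) = 0.5911.
Free chlorine required for 2.84 ppm HOCl: 2.84 / 0.5911 = 4.805 ppm.
FC to add: 4.805 − 0.3 = 4.505 mg/L as Cl₂.
Cl₂ equivalent: 4.505 mg/L × 76,000 L = 342.4 g.
Product at 64.3% available Cl: 342.4 / 0.643 = 532.4 g.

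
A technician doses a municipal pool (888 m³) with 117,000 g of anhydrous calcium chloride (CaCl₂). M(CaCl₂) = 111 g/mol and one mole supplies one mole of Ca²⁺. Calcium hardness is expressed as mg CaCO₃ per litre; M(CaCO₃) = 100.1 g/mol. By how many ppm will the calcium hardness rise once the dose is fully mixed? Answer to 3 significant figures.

119 ppm

Volume: 888 m³ = 888,000 L.
Moles of Ca²⁺: 117,000 g ÷ 111 g/mol = 1054 mol.
As CaCO₃: 1054 mol × 100.1 g/mol = 105,500 g.
Rise: 105,500 g / 888,000 L × 1000 = 118.8 mg/L.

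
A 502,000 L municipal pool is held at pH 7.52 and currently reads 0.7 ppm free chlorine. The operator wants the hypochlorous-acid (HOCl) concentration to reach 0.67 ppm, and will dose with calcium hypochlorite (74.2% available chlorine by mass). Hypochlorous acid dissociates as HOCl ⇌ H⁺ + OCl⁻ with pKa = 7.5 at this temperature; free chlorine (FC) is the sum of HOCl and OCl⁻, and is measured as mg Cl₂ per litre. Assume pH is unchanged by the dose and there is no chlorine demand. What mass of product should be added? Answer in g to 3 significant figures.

454 g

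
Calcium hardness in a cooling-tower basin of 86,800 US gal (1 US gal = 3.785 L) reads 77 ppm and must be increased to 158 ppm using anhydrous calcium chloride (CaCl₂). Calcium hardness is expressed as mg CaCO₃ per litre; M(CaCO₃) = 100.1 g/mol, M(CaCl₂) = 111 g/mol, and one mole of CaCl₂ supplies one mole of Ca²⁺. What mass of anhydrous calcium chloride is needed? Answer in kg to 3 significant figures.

Volume: 86,800 US gal × 3.785 L/gal = 328,538 L.
Hardness to add: (158 − 77) = 81 mg/L as CaCO₃ × 328,538 L = 26,610 g as CaCO₃.
Moles of Ca²⁺ (1 mol Ca²⁺ ≡ 1 mol CaCO₃): 26,610 / 100.1 g/mol = 265.8 mol.
Mass of CaCl₂: 265.8 × 111 = 29,510 g.

29.5 kg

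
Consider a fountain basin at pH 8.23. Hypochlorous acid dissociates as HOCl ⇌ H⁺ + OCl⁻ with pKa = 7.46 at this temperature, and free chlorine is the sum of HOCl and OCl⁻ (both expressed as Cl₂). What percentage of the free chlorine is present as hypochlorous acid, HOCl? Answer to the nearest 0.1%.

14.5%

[OCl⁻]/[HOCl] = 10^(pH − pKa) = 10^(8.23 − 7.46) = 10^0.77 = 5.888.
Fraction as HOCl = 1 / (1 + 5.888) = 0.1452.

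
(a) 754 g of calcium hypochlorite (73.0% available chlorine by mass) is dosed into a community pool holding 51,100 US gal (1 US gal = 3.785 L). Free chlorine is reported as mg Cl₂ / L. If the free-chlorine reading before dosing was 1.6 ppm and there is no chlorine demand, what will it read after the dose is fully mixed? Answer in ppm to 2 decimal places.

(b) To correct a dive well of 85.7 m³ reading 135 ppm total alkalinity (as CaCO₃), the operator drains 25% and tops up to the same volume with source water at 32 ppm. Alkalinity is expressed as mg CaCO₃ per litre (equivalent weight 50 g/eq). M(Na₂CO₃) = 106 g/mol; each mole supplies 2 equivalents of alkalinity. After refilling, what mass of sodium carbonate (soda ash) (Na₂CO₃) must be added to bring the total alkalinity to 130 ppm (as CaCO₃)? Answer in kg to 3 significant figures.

(a) 4.45 ppm; (b) 1.88 kg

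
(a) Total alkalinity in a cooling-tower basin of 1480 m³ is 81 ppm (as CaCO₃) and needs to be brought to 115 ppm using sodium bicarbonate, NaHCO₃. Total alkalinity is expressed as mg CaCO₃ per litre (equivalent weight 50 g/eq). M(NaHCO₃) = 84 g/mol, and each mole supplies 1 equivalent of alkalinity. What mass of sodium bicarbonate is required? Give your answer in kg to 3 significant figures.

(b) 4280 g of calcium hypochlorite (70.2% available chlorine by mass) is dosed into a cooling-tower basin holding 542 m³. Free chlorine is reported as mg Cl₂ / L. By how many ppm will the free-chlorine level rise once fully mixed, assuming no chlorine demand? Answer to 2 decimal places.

(a) 84.5 kg; (b) 5.54 ppm

(a) Volume: 1480 m³ = 1,480,000 L.
(a) Alkalinity to add: (115 − 81) = 34 mg/L as CaCO₃ × 1,480,000 L = 50,320 g as CaCO₃.
(a) Equivalents: 50,320 g ÷ 50 g/eq = 1006 eq.
(a) NaHCO₃ supplies 1 eq per mole → 1006 mol.
(a) Mass: 1006 mol × 84 g/mol = 84,540 g.

(b) Volume: 542 m³ = 542,000 L.
(b) Available chlorine delivered: 4280 g × 0.702 = 3005 g as Cl₂.
(b) Concentration rise: 3005 g / 542,000 L = 5.543 mg/L = 5.54 ppm.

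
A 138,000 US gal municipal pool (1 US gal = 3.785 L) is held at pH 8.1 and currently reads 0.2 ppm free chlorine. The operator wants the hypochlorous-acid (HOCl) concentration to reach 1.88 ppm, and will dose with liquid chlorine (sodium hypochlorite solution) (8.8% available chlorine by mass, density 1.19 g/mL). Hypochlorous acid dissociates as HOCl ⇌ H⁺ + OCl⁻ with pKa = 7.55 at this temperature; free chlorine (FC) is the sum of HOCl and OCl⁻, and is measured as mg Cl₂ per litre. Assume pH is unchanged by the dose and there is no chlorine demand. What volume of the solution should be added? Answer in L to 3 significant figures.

41.7 L

Volume: 138,000 US gal × 3.785 L/gal = 522,330 L.
[OCl⁻]/[HOCl] = 10^(pH − pKa) = 10^(8.1 − 7.55) = 3.548; fraction as HOCl = 1/(1 + 3.548) = 0.2199.
Free chlorine required for 1.88 ppm HOCl: 1.88 / 0.2199 = 8.55 ppm.
FC to add: 8.55 − 0.2 = 8.35 mg/L as Cl₂.
Cl₂ equivalent: 8.35 mg/L × 522,330 L = 4362 g.
Product at 8.8% available Cl: 4362 / 0.088 = 49,560 g.
Volume: 49,560 g ÷ 1.19 g/mL = 41,650 mL.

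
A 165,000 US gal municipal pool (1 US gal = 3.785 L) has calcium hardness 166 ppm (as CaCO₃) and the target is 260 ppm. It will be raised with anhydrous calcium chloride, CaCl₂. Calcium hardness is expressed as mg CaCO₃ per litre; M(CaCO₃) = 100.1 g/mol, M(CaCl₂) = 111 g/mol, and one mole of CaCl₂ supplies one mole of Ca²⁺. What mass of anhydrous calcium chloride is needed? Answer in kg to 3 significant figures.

65.1 kg

Volume: 165,000 US gal × 3.785 L/gal = 624,525 L.
Hardness to add: (260 − 166) = 94 mg/L as CaCO₃ × 624,525 L = 58,710 g as CaCO₃.
Moles of Ca²⁺ (1 mol Ca²⁺ ≡ 1 mol CaCO₃): 58,710 / 100.1 g/mol = 586.5 mol.
Mass of CaCl₂: 586.5 × 111 = 65,100 g.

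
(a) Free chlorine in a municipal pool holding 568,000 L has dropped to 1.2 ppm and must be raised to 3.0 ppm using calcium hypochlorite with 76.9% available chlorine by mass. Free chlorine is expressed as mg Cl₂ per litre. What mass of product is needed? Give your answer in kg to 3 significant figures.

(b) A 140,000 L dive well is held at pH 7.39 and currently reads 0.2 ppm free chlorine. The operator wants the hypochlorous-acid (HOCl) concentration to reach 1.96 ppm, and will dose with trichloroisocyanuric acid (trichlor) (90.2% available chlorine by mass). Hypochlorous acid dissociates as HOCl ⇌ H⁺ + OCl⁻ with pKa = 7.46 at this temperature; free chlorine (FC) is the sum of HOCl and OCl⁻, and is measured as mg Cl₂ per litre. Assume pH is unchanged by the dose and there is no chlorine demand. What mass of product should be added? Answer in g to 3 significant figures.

(a) 1.33 kg; (b) 532 g

(a) Chlorine deficit: 3.0 − 1.2 = 1.8 ppm = 1.8 mg/L as Cl₂.
(a) Cl₂ equivalent needed: 1.8 mg/L × 568,000 L = 1,022,000 mg = 1022 g.
(a) Product at 76.9% available chlorine: 1022 / 0.769 = 1330 g.

(b) [OCl⁻]/[HOCl] = 10^(pH − pKa) = 10^(7.39 − 7.46) = 0.8511; fraction as HOCl = 1/(1 + 0.8511) = 0.5402.
(b) Free chlorine required for 1.96 ppm HOCl: 1.96 / 0.5402 = 3.628 ppm.
(b) FC to add: 3.628 − 0.2 = 3.428 mg/L as Cl₂.
(b) Cl₂ equivalent: 3.428 mg/L × 140,000 L = 480 g.
(b) Product at 90.2% available Cl: 480 / 0.902 = 532.1 g.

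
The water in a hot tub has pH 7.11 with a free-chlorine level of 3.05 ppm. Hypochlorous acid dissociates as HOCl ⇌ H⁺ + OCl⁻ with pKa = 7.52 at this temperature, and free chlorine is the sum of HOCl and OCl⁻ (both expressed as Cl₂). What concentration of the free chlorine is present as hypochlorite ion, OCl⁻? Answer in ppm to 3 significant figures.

0.854 ppm

[OCl⁻]/[HOCl] = 10^(pH − pKa) = 10^(7.11 − 7.52) = 10^-0.41 = 0.389.
Fraction as HOCl = 1 / (1 + 0.389) = 0.7199.
OCl⁻ = (1 − 0.7199) × 3.05 ppm = 0.8542 ppm.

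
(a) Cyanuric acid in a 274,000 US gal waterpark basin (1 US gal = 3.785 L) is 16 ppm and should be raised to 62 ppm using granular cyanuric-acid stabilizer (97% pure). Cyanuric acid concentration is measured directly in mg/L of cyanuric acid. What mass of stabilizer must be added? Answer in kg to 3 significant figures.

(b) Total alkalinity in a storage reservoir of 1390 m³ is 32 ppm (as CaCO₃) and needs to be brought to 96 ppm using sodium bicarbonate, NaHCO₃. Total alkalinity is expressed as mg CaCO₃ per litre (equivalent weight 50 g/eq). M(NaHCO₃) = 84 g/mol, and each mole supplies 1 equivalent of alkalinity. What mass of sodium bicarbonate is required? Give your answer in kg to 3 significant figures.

(a) Volume: 274,000 US gal × 3.785 L/gal = 1,037,090 L.
(a) CYA to add: (62 − 16) = 46 mg/L × 1,037,090 L = 47,710 g cyanuric acid.
(a) At 97% purity: 47,710 / 0.97 = 49,180 g product.

(b) Volume: 1390 m³ = 1,390,000 L.
(b) Alkalinity to add: (96 − 32) = 64 mg/L as CaCO₃ × 1,390,000 L = 88,960 g as CaCO₃.
(b) Equivalents: 88,960 g ÷ 50 g/eq = 1779 eq.
(b) NaHCO₃ supplies 1 eq per mole → 1779 mol.
(b) Mass: 1779 mol × 84 g/mol = 149,500 g.

(a) 49.2 kg; (b) 149 kg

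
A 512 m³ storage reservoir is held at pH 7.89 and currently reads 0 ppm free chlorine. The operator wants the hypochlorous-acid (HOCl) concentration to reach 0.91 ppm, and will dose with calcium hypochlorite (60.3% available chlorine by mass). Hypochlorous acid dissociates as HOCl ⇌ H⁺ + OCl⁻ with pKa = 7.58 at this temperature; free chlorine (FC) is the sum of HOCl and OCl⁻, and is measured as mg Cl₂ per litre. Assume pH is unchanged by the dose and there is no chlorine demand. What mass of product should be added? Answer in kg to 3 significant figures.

2.35 kg

Volume: 512 m³ = 512,000 L.
[OCl⁻]/[HOCl] = 10^(pH − pKa) = 10^(7.89 − 7.58) = 2.042; fraction as HOCl = 1/(1 + 2.042) = 0.3288.
Free chlorine required for 0.91 ppm HOCl: 0.91 / 0.3288 = 2.768 ppm.
FC to add: 2.768 − 0 = 2.768 mg/L as Cl₂.
Cl₂ equivalent: 2.768 mg/L × 512,000 L = 1417 g.
Product at 60.3% available Cl: 1417 / 0.603 = 2350 g.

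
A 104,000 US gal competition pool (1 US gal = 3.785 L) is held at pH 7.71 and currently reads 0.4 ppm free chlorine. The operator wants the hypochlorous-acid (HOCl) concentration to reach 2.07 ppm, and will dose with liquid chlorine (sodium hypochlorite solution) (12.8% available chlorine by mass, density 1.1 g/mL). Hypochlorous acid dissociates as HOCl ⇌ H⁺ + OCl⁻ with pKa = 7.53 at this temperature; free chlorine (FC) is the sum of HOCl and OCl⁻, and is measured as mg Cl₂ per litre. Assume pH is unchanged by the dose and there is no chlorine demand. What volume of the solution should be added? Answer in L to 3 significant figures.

Volume: 104,000 US gal × 3.785 L/gal = 393,640 L.
[OCl⁻]/[HOCl] = 10^(pH − pKa) = 10^(7.71 − 7.53) = 1.514; fraction as HOCl = 1/(1 + 1.514) = 0.3978.
Free chlorine required for 2.07 ppm HOCl: 2.07 / 0.3978 = 5.203 ppm.
FC to add: 5.203 − 0.4 = 4.803 mg/L as Cl₂.
Cl₂ equivalent: 4.803 mg/L × 393,640 L = 1891 g.
Product at 12.8% available Cl: 1891 / 0.128 = 14,770 g.
Volume: 14,770 g ÷ 1.1 g/mL = 13,430 mL.

13.4 L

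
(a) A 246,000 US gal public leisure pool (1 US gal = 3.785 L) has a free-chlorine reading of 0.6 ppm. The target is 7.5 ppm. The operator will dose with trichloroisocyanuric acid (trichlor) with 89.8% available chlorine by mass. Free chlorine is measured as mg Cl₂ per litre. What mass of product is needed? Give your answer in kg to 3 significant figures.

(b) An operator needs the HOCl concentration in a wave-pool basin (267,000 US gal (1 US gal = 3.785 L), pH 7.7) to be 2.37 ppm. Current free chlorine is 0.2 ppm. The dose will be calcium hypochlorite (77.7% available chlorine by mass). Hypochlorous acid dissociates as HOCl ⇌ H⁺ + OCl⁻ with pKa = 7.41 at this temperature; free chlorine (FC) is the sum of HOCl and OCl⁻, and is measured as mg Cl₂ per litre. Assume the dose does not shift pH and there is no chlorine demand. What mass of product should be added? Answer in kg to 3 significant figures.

(a) 7.15 kg; (b) 8.83 kg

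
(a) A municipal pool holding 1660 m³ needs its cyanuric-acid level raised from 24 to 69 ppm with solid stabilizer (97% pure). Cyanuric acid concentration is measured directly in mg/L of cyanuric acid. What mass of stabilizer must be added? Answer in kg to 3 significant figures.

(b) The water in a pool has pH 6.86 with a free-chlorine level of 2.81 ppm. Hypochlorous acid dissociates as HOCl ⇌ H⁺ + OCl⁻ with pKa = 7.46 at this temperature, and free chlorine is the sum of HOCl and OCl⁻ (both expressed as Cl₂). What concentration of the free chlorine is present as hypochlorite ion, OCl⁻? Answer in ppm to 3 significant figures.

(a) Volume: 1660 m³ = 1,660,000 L.
(a) CYA to add: (69 − 24) = 45 mg/L × 1,660,000 L = 74,700 g cyanuric acid.
(a) At 97% purity: 74,700 / 0.97 = 77,010 g product.

(b) [OCl⁻]/[HOCl] = 10^(pH − pKa) = 10^(6.86 − 7.46) = 10^-0.60 = 0.2512.
(b) Fraction as HOCl = 1 / (1 + 0.2512) = 0.7992.
(b) OCl⁻ = (1 − 0.7992) × 2.81 ppm = 0.5641 ppm.

(a) 77.0 kg; (b) 0.564 ppm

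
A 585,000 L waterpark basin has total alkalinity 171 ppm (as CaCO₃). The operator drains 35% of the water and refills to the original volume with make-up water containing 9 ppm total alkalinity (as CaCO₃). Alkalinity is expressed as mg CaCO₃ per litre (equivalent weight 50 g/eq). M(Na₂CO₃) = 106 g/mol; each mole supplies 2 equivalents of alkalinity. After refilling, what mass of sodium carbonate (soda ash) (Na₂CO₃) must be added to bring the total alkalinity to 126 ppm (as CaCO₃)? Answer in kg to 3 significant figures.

7.26 kg

After draining 35% and refilling: 171 × 0.65 + 9 × 0.35 = 114.3 ppm.
Deficit to target: 126 − 114.3 = 11.7 mg/L.
As CaCO₃: 11.7 mg/L × 585,000 L = 6844 g; ÷ 50 g/eq ÷ 2 = 68.44 mol Na₂CO₃.
Mass: 68.44 × 106 = 7255 g.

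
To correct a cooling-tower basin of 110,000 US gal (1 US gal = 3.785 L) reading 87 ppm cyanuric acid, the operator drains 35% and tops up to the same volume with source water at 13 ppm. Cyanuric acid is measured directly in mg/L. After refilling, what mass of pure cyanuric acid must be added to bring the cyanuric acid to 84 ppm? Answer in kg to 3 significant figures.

9.53 kg

Volume: 110,000 US gal × 3.785 L/gal = 416,350 L.
After draining 35% and refilling: 87 × 0.65 + 13 × 0.35 = 61.1 ppm.
Deficit to target: 84 − 61.1 = 22.9 mg/L.
Mass: 22.9 mg/L × 416,350 L = 9534 g cyanuric acid.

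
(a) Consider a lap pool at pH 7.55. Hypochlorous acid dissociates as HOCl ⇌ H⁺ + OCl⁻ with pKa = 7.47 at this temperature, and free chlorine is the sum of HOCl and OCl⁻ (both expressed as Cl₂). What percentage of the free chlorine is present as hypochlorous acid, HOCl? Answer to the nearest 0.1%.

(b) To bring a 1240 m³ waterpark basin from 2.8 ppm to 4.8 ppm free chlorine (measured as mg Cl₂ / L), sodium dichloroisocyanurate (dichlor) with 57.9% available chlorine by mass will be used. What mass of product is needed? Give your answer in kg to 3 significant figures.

(a) 45.4%; (b) 4.28 kg

(a) [OCl⁻]/[HOCl] = 10^(pH − pKa) = 10^(7.55 − 7.47) = 10^0.08 = 1.202.
(a) Fraction as HOCl = 1 / (1 + 1.202) = 0.4541.

(b) Volume: 1240 m³ = 1,240,000 L.
(b) Chlorine deficit: 4.8 − 2.8 = 2 ppm = 2 mg/L as Cl₂.
(b) Cl₂ equivalent needed: 2 mg/L × 1,240,000 L = 2,480,000 mg = 2480 g.
(b) Product at 57.9% available chlorine: 2480 / 0.579 = 4283 g.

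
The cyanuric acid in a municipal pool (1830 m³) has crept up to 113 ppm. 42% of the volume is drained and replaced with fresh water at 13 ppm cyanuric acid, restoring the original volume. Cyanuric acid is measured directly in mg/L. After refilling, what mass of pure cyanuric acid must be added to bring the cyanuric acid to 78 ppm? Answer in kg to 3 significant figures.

12.8 kg

Volume: 1830 m³ = 1,830,000 L.
After draining 42% and refilling: 113 × 0.58 + 13 × 0.42 = 71 ppm.
Deficit to target: 78 − 71 = 7 mg/L.
Mass: 7 mg/L × 1,830,000 L = 12,810 g cyanuric acid.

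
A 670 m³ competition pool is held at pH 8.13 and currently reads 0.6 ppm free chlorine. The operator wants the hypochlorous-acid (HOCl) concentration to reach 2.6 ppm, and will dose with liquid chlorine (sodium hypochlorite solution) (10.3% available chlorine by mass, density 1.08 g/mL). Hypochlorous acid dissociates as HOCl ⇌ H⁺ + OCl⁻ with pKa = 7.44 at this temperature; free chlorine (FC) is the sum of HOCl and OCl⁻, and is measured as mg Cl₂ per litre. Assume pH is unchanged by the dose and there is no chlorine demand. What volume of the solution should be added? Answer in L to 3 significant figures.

88.7 L

Volume: 670 m³ = 670,000 L.
[OCl⁻]/[HOCl] = 10^(pH − pKa) = 10^(8.13 − 7.44) = 4.898; fraction as HOCl = 1/(1 + 4.898) = 0.1696.
Free chlorine required for 2.6 ppm HOCl: 2.6 / 0.1696 = 15.33 ppm.
FC to add: 15.33 − 0.6 = 14.73 mg/L as Cl₂.
Cl₂ equivalent: 14.73 mg/L × 670,000 L = 9872 g.
Product at 10.3% available Cl: 9872 / 0.103 = 95,840 g.
Volume: 95,840 g ÷ 1.08 g/mL = 88,740 mL.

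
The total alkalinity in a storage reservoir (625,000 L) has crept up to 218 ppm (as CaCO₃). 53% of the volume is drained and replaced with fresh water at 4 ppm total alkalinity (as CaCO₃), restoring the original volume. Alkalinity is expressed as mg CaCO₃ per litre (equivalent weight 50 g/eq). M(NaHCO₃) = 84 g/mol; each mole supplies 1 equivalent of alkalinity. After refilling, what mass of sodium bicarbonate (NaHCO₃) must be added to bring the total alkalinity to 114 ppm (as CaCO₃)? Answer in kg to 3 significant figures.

9.89 kg

After draining 53% and refilling: 218 × 0.47 + 4 × 0.53 = 104.58 ppm.
Deficit to target: 114 − 104.58 = 9.42 mg/L.
As CaCO₃: 9.42 mg/L × 625,000 L = 5888 g; ÷ 50 g/eq ÷ 1 = 117.8 mol NaHCO₃.
Mass: 117.8 × 84 = 9891 g.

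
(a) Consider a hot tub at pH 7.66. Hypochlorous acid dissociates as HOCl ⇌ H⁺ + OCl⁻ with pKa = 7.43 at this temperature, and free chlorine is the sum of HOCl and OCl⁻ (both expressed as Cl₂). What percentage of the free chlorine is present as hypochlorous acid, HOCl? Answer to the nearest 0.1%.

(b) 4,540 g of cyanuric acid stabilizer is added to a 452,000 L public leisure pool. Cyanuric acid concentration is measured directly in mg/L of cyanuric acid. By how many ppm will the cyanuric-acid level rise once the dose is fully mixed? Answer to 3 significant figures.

(a) [OCl⁻]/[HOCl] = 10^(pH − pKa) = 10^(7.66 − 7.43) = 10^0.23 = 1.698.
(a) Fraction as HOCl = 1 / (1 + 1.698) = 0.3706.

(b) Rise: 4,540 g / 452,000 L × 1000 = 10.04 mg/L.

(a) 37.1%; (b) 10.0 ppm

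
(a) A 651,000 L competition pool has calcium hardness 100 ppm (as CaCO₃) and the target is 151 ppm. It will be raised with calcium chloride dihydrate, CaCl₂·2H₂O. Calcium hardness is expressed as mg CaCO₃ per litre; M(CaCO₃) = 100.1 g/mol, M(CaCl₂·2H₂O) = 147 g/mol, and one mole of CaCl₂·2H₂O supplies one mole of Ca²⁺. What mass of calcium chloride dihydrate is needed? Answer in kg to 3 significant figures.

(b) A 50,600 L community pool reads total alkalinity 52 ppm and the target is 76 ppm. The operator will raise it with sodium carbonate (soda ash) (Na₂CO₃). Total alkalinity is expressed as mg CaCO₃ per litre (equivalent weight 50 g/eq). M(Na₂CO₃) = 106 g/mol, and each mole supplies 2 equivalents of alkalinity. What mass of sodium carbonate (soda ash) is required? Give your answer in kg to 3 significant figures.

(a) Hardness to add: (151 − 100) = 51 mg/L as CaCO₃ × 651,000 L = 33,200 g as CaCO₃.
(a) Moles of Ca²⁺ (1 mol Ca²⁺ ≡ 1 mol CaCO₃): 33,200 / 100.1 g/mol = 331.7 mol.
(a) Mass of CaCl₂·2H₂O: 331.7 × 147 = 48,760 g.

(b) Alkalinity to add: (76 − 52) = 24 mg/L as CaCO₃ × 50,600 L = 1214 g as CaCO₃.
(b) Equivalents: 1214 g ÷ 50 g/eq = 24.29 eq.
(b) Each mole of Na₂CO₃ supplies 2 eq, so 24.29 / 2 = 12.14 mol.
(b) Mass: 12.14 mol × 106 g/mol = 1287 g.

(a) 48.8 kg; (b) 1.29 kg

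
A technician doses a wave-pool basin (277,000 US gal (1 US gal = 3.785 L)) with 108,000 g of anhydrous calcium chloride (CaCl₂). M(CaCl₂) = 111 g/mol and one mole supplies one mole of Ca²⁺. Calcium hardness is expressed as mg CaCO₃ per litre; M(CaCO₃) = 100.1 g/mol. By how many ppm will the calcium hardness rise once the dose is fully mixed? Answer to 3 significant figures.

Volume: 277,000 US gal × 3.785 L/gal = 1,048,445 L.
Moles of Ca²⁺: 108,000 g ÷ 111 g/mol = 973 mol.
As CaCO₃: 973 mol × 100.1 g/mol = 97,390 g.
Rise: 97,390 g / 1,048,445 L × 1000 = 92.89 mg/L.

92.9 ppm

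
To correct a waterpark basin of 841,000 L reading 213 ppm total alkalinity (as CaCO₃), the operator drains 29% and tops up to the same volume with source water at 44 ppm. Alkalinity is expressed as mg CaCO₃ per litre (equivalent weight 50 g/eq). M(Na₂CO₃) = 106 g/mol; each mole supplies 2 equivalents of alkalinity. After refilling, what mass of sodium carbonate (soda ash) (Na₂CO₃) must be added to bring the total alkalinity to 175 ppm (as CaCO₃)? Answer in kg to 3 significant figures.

9.81 kg

After draining 29% and refilling: 213 × 0.71 + 44 × 0.29 = 163.99 ppm.
Deficit to target: 175 − 163.99 = 11.01 mg/L.
As CaCO₃: 11.01 mg/L × 841,000 L = 9259 g; ÷ 50 g/eq ÷ 2 = 92.59 mol Na₂CO₃.
Mass: 92.59 × 106 = 9815 g.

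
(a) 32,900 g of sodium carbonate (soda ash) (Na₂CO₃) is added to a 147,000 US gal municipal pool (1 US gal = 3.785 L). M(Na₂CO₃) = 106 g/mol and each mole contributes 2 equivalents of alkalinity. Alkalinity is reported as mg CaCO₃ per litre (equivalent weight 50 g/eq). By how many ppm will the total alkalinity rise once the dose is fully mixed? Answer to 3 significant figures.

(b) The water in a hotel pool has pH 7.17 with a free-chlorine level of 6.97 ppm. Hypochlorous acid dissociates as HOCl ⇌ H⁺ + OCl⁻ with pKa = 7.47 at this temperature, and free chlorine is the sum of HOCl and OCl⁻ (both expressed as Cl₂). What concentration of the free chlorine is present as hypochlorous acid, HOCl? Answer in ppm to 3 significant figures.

(a) 55.8 ppm; (b) 4.64 ppm

(a) Volume: 147,000 US gal × 3.785 L/gal = 556,395 L.
(a) Moles of Na₂CO₃: 32,900 g ÷ 106 g/mol = 310.4 mol → 620.8 eq of alkalinity.
(a) As CaCO₃: 620.8 eq × 50 g/eq = 31,040 g.
(a) Rise: 31,040 g / 556,395 L × 1000 = 55.78 mg/L.

(b) [OCl⁻]/[HOCl] = 10^(pH − pKa) = 10^(7.17 − 7.47) = 10^-0.30 = 0.5012.
(b) Fraction as HOCl = 1 / (1 + 0.5012) = 0.6661.
(b) HOCl = 0.6661 × 6.97 ppm = 4.643 ppm.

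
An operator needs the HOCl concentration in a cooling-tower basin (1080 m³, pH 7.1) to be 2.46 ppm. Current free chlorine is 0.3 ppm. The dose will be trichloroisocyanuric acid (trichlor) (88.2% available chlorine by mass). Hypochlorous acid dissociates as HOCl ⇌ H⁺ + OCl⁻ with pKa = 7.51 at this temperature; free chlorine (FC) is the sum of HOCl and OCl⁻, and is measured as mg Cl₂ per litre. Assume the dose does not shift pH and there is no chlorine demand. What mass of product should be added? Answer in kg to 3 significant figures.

Volume: 1080 m³ = 1,080,000 L.
[OCl⁻]/[HOCl] = 10^(pH − pKa) = 10^(7.1 − 7.51) = 0.389; fraction as HOCl = 1/(1 + 0.389) = 0.7199.
Free chlorine required for 2.46 ppm HOCl: 2.46 / 0.7199 = 3.417 ppm.
FC to add: 3.417 − 0.3 = 3.117 mg/L as Cl₂.
Cl₂ equivalent: 3.117 mg/L × 1,080,000 L = 3366 g.
Product at 88.2% available Cl: 3366 / 0.882 = 3817 g.

3.82 kg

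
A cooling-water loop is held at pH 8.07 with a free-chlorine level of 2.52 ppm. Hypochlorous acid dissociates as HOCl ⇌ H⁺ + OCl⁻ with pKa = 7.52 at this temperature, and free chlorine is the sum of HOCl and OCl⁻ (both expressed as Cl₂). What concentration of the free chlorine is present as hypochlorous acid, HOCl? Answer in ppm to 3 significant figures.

[OCl⁻]/[HOCl] = 10^(pH − pKa) = 10^(8.07 − 7.52) = 10^0.55 = 3.548.
Fraction as HOCl = 1 / (1 + 3.548) = 0.2199.
HOCl = 0.2199 × 2.52 ppm = 0.5541 ppm.

0.554 ppm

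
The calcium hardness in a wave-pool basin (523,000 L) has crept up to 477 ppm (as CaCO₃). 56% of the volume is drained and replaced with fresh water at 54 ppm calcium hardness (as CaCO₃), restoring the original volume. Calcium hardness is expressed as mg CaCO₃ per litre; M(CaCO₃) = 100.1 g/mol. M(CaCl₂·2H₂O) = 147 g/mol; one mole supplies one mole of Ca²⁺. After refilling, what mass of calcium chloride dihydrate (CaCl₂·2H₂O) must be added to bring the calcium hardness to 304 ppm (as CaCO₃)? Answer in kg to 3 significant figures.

After draining 56% and refilling: 477 × 0.44 + 54 × 0.56 = 240.12 ppm.
Deficit to target: 304 − 240.12 = 63.88 mg/L.
As CaCO₃: 63.88 mg/L × 523,000 L = 33,410 g; ÷ 100.1 = 333.8 mol Ca²⁺.
Mass: 333.8 × 147 = 49,060 g.

49.1 kg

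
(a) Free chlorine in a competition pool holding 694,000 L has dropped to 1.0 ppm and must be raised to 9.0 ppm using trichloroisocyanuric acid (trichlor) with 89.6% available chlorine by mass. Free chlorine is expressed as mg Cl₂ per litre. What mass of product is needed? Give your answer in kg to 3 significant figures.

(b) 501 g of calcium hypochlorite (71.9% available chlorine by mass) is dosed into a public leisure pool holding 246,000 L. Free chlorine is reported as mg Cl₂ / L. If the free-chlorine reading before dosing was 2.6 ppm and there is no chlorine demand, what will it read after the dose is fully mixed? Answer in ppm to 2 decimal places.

(a) Chlorine deficit: 9.0 − 1.0 = 8 ppm = 8 mg/L as Cl₂.
(a) Cl₂ equivalent needed: 8 mg/L × 694,000 L = 5,552,000 mg = 5552 g.
(a) Product at 89.6% available chlorine: 5552 / 0.896 = 6196 g.

(b) Available chlorine delivered: 501 g × 0.719 = 360.2 g as Cl₂.
(b) Concentration rise: 360.2 g / 246,000 L = 1.464 mg/L = 1.46 ppm.
(b) Final FC: 2.6 + 1.46 = 4.06 ppm.

(a) 6.20 kg; (b) 4.06 ppm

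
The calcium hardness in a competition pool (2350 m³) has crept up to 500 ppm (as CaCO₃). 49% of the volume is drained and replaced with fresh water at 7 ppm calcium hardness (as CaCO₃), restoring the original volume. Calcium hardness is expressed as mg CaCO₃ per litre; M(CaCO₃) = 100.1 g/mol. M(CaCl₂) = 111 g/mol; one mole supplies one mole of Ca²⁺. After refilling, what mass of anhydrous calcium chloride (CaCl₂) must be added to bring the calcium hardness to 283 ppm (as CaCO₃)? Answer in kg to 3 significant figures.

Volume: 2350 m³ = 2,350,000 L.
After draining 49% and refilling: 500 × 0.51 + 7 × 0.49 = 258.43 ppm.
Deficit to target: 283 − 258.43 = 24.57 mg/L.
As CaCO₃: 24.57 mg/L × 2,350,000 L = 57,740 g; ÷ 100.1 = 576.8 mol Ca²⁺.
Mass: 576.8 × 111 = 64,030 g.

64.0 kg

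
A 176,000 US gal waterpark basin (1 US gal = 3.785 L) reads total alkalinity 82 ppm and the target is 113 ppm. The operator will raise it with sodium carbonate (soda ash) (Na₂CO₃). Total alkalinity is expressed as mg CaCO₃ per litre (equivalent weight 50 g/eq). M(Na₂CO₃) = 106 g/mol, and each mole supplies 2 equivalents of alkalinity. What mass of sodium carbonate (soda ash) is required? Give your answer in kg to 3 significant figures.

21.9 kg

Volume: 176,000 US gal × 3.785 L/gal = 666,160 L.
Alkalinity to add: (113 − 82) = 31 mg/L as CaCO₃ × 666,160 L = 20,650 g as CaCO₃.
Equivalents: 20,650 g ÷ 50 g/eq = 413 eq.
Each mole of Na₂CO₃ supplies 2 eq, so 413 / 2 = 206.5 mol.
Mass: 206.5 mol × 106 g/mol = 21,890 g.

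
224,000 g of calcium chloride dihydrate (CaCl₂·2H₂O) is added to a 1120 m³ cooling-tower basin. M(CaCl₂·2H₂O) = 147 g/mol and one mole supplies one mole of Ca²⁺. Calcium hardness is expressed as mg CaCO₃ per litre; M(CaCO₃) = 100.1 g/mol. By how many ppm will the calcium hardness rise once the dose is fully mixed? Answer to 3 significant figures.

136 ppm

Volume: 1120 m³ = 1,120,000 L.
Moles of Ca²⁺: 224,000 g ÷ 147 g/mol = 1524 mol.
As CaCO₃: 1524 mol × 100.1 g/mol = 152,500 g.
Rise: 152,500 g / 1,120,000 L × 1000 = 136.2 mg/L.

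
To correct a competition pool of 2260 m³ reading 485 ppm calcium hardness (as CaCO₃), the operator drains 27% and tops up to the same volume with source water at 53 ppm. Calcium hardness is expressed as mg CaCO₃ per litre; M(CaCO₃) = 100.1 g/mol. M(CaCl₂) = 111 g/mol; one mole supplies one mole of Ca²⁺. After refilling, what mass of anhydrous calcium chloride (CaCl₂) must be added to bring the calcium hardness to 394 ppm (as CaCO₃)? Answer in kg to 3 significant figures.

64.3 kg

Volume: 2260 m³ = 2,260,000 L.
After draining 27% and refilling: 485 × 0.73 + 53 × 0.27 = 368.36 ppm.
Deficit to target: 394 − 368.36 = 25.64 mg/L.
As CaCO₃: 25.64 mg/L × 2,260,000 L = 57,950 g; ÷ 100.1 = 578.9 mol Ca²⁺.
Mass: 578.9 × 111 = 64,260 g.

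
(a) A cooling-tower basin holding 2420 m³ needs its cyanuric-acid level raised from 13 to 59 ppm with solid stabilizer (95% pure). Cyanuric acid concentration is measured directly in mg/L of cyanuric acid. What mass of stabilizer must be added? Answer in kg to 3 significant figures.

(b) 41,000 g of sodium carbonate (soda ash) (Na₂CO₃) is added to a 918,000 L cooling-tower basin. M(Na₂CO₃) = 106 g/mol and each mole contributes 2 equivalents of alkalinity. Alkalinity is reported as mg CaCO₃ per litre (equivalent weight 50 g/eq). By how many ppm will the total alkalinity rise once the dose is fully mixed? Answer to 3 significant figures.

(a) Volume: 2420 m³ = 2,420,000 L.
(a) CYA to add: (59 − 13) = 46 mg/L × 2,420,000 L = 111,300 g cyanuric acid.
(a) At 95% purity: 111,300 / 0.95 = 117,200 g product.

(b) Moles of Na₂CO₃: 41,000 g ÷ 106 g/mol = 386.8 mol → 773.6 eq of alkalinity.
(b) As CaCO₃: 773.6 eq × 50 g/eq = 38,680 g.
(b) Rise: 38,680 g / 918,000 L × 1000 = 42.13 mg/L.

(a) 117 kg; (b) 42.1 ppm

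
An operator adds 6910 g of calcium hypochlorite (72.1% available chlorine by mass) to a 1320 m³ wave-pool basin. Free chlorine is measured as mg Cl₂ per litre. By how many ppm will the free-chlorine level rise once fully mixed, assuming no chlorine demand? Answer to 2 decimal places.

3.77 ppm

Volume: 1320 m³ = 1,320,000 L.
Available chlorine delivered: 6910 g × 0.721 = 4982 g as Cl₂.
Concentration rise: 4982 g / 1,320,000 L = 3.774 mg/L = 3.77 ppm.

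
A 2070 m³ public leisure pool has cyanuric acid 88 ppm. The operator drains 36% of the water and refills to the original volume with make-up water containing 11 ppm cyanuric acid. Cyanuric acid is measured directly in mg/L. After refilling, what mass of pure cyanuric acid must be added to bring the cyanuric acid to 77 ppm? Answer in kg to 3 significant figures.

34.6 kg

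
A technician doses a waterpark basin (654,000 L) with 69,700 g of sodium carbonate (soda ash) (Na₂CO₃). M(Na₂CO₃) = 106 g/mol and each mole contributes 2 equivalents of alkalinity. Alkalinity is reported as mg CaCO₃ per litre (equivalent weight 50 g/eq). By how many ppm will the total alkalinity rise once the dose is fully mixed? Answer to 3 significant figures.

Moles of Na₂CO₃: 69,700 g ÷ 106 g/mol = 657.5 mol → 1315 eq of alkalinity.
As CaCO₃: 1315 eq × 50 g/eq = 65,750 g.
Rise: 65,750 g / 654,000 L × 1000 = 100.5 mg/L.

101 ppm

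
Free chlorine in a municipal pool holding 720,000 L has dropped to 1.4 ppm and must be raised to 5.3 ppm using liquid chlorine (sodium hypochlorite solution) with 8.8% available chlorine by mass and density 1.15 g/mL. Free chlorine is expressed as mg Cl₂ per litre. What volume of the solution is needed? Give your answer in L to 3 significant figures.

27.7 L

Chlorine deficit: 5.3 − 1.4 = 3.9 ppm = 3.9 mg/L as Cl₂.
Cl₂ equivalent needed: 3.9 mg/L × 720,000 L = 2,808,000 mg = 2808 g.
Product at 8.8% available chlorine: 2808 / 0.088 = 31,910 g.
Volume at density 1.15 g/mL: 31,910 g ÷ 1.15 g/mL = 27,750 mL.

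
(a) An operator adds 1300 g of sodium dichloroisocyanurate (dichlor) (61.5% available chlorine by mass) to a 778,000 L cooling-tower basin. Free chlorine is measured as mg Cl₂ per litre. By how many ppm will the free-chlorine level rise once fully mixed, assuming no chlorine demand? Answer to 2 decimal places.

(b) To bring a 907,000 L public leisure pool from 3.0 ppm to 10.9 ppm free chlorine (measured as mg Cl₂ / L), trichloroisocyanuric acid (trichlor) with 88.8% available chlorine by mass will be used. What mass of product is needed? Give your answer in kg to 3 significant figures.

(a) Available chlorine delivered: 1300 g × 0.615 = 799.5 g as Cl₂.
(a) Concentration rise: 799.5 g / 778,000 L = 1.028 mg/L = 1.03 ppm.

(b) Chlorine deficit: 10.9 − 3.0 = 7.9 ppm = 7.9 mg/L as Cl₂.
(b) Cl₂ equivalent needed: 7.9 mg/L × 907,000 L = 7,165,000 mg = 7165 g.
(b) Product at 88.8% available chlorine: 7165 / 0.888 = 8069 g.

(a) 1.03 ppm; (b) 8.07 kg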